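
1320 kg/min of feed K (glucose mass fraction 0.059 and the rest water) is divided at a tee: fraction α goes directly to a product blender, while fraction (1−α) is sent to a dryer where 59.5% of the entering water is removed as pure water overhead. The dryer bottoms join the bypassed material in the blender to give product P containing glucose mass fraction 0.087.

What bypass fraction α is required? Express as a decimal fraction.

0.425

All 1320×0.059 = 77.88 kg/min of glucose reaches P, so P = 77.88/0.087 = 895.17 kg/min and vapour = 424.83 kg/min.
The evaporator receives (1−α)·1320 of feed at 0.941 water and removes 0.595 of that water:
0.595×0.941×(1−α)×1320 = 424.83
(1−α) = 424.83/739.06 = 0.5748;  α = 0.4252.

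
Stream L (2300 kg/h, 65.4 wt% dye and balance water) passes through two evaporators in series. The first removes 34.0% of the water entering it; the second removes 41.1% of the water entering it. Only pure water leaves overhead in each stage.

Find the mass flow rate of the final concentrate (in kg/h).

water in feed = 2300×0.346 = 795.8 kg/h.
After stage 1: water left = (1−0.340)×795.8 = 525.23; stream total = 2029.4 kg/h.
After stage 2: water left = (1−0.411)×525.23 = 309.36; final concentrate = 1813.6 kg/h.

1814 kg/h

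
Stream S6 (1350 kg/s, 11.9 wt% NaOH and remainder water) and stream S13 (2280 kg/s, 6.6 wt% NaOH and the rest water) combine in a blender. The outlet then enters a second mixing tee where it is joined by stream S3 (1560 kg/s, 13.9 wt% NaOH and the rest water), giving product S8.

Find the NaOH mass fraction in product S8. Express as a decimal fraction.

Overall, product flow = 5190 kg/s.
NaOH in = 1350×0.119 + 2280×0.066 + 1560×0.139 = 527.97 kg/s.
NaOH fraction in S8 = 0.1017.

0.1017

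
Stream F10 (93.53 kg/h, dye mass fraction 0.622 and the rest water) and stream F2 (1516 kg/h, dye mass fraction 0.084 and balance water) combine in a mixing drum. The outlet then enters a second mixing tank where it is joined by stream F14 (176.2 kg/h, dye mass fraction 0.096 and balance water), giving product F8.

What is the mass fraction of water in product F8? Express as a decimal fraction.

Overall, product flow = 1785.7 kg/h.
water in = 93.53×0.378 + 1516×0.916 + 176.2×0.904 = 1583.3 kg/h.
water fraction in F8 = 0.887.

0.887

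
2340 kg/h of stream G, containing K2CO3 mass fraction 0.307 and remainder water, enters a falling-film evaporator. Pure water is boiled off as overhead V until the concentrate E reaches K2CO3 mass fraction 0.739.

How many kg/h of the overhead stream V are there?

1368 kg/h

K2CO3 is conserved: 2340×0.307 = 718.38 kg/h all reports to the concentrate.
Concentrate = 718.38/(target fraction) = 972.1 kg/h.
Overhead = 2340 − 972.1 = 1367.9 kg/h.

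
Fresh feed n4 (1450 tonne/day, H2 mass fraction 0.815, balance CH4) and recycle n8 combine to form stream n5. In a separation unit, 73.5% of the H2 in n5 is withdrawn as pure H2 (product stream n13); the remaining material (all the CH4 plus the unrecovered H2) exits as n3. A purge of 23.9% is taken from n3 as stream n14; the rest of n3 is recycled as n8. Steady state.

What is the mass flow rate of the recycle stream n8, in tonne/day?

CH4 enters only via n4 and leaves only via the purge: 1450×0.185 = 0.239×(CH4 in n3), and the separation unit passes all CH4, so CH4 in n5 = CH4 in n3 = 1122.4 tonne/day.
H2 in n5: m_A = 1450×0.815 + (1−0.239)·(1−0.735)·m_A, so m_A = 1181.8/0.7983 = 1480.3 tonne/day.
n3 = (1−0.735)×1480.3 + 1122.4 = 1514.7 tonne/day.
Recycle n8 = (1−0.239)×1514.7 = 1152.7 tonne/day.

1153 tonne/day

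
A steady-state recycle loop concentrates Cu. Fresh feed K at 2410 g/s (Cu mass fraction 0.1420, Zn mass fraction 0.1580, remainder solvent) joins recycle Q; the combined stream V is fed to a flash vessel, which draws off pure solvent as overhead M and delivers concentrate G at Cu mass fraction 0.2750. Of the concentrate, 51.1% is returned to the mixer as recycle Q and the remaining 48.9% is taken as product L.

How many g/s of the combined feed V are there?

3710 g/s

Overall Cu balance (none leaves overhead): Cu in fresh feed = Cu in product, i.e. 2410×0.142 = (1−0.511)·G·0.275.
G = 342.22/(0.275×0.489) = 2544.9 g/s.
Recycle Q = 0.511×2544.9 = 1300.4 g/s.
Combined feed V = 2410 + 1300.4 = 3710.4 g/s.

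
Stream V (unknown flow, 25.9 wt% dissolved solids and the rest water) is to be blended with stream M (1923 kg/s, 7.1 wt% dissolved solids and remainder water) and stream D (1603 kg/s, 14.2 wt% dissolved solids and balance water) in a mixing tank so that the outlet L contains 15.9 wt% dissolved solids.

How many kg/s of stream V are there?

Let V be the unknown flow. Total out = 3526 + V.
dissolved solids balance: 364.16 + 0.259·V = 0.159·(3526 + V)
(0.259 − 0.159)·V = 0.159×3526 − 364.16 = 196.48
V = 196.48 / 0.100 = 1964.8 kg/s

1965 kg/s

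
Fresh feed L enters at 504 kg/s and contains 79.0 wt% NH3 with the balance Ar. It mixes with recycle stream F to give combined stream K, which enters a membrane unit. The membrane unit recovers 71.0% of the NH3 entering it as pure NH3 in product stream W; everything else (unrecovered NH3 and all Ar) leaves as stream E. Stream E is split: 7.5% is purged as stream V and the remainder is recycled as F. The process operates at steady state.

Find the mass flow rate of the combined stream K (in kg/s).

1955 kg/s

Ar enters only via L and leaves only via the purge: 504×0.210 = 0.075×(Ar in E), and the membrane unit passes all Ar, so Ar in K = Ar in E = 1411.2 kg/s.
NH3 in K: m_A = 504×0.790 + (1−0.075)·(1−0.710)·m_A, so m_A = 398.16/0.7317 = 544.12 kg/s.
K = 544.12 + 1411.2 = 1955.3 kg/s.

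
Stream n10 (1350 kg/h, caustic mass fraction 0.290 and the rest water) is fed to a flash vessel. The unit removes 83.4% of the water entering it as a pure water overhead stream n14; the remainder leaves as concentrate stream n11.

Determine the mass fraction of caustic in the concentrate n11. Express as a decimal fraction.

caustic is not removed: 1350×0.290 = 391.5 kg/h of caustic enters n11.
water entering = 1350×0.710 = 958.5 kg/h; overhead removed = 0.834×958.5 = 799.39 kg/h.
Concentrate = 1350 − 799.39 = 550.61 kg/h.
Mass fraction = 391.5/550.61 = 0.711.

0.711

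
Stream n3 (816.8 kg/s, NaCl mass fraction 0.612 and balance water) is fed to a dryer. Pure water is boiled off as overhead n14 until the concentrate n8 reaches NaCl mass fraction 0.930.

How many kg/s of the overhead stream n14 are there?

NaCl is conserved: 816.8×0.612 = 499.88 kg/s all reports to the concentrate.
Concentrate = 499.88/(target fraction) = 537.51 kg/s.
Overhead = 816.8 − 537.51 = 279.29 kg/s.

279.3 kg/s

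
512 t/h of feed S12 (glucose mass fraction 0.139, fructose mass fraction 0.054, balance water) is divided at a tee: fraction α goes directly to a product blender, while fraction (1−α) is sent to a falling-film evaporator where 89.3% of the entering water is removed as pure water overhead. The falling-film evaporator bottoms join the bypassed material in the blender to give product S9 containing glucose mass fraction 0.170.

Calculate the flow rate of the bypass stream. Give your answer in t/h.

All 512×0.139 = 71.168 t/h of glucose reaches S9, so S9 = 71.168/0.170 = 418.64 t/h and vapour = 93.365 t/h.
The evaporator receives (1−α)·512 of feed at 0.807 water and removes 0.893 of that water:
0.893×0.807×(1−α)×512 = 93.365
(1−α) = 93.365/368.97 = 0.2530;  α = 0.7470.
Bypass flow = 0.7470×512 = 382.44 t/h.

382.4 t/h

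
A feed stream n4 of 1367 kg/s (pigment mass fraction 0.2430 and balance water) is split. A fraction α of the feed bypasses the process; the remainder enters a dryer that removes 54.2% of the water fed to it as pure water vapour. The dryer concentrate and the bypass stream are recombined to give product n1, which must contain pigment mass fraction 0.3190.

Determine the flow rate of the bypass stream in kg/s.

573.2 kg/s

All 1367×0.243 = 332.18 kg/s of pigment reaches n1, so n1 = 332.18/0.319 = 1041.3 kg/s and vapour = 325.68 kg/s.
The evaporator receives (1−α)·1367 of feed at 0.757 water and removes 0.542 of that water:
0.542×0.757×(1−α)×1367 = 325.68
(1−α) = 325.68/560.87 = 0.5807;  α = 0.4193.
Bypass flow = 0.4193×1367 = 573.23 kg/s.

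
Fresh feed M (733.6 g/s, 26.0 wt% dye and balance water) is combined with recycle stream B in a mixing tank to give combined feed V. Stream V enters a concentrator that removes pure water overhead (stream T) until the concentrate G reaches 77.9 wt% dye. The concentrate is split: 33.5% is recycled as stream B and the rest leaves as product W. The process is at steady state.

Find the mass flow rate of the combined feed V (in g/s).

856.9 g/s

Overall dye balance (none leaves overhead): dye in fresh feed = dye in product, i.e. 733.6×0.260 = (1−0.335)·G·0.779.
G = 190.74/(0.779×0.665) = 368.19 g/s.
Recycle B = 0.335×368.19 = 123.34 g/s.
Combined feed V = 733.6 + 123.34 = 856.94 g/s.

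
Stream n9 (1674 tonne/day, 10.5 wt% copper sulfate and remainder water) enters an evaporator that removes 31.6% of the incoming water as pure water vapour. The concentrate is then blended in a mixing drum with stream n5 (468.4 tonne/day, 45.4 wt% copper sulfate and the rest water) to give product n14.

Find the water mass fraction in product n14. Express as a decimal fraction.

Vapour removed = 0.316×0.895×1674 = 473.44 tonne/day; concentrate = 1200.6 tonne/day.
water reaching the mixer = 1024.8 (from concentrate) + 468.4×0.546 = 1280.5 tonne/day.
Product flow = 1200.6 + 468.4 = 1669 tonne/day; water fraction = 0.767.

0.767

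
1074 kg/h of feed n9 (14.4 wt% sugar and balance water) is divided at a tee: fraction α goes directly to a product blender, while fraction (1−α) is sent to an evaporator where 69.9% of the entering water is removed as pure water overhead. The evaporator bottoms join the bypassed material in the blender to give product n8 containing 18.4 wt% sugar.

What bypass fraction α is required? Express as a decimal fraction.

All 1074×0.144 = 154.66 kg/h of sugar reaches n8, so n8 = 154.66/0.184 = 840.52 kg/h and vapour = 233.48 kg/h.
The evaporator receives (1−α)·1074 of feed at 0.856 water and removes 0.699 of that water:
0.699×0.856×(1−α)×1074 = 233.48
(1−α) = 233.48/642.62 = 0.3633;  α = 0.6367.

0.637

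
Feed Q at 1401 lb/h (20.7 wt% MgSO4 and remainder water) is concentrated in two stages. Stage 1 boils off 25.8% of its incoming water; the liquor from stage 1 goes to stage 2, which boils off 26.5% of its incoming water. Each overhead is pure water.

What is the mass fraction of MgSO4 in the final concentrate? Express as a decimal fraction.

water in feed = 1401×0.793 = 1111 lb/h.
After stage 1: water left = (1−0.258)×1111 = 824.36; stream total = 1114.4 lb/h.
After stage 2: water left = (1−0.265)×824.36 = 605.9; final concentrate = 895.91 lb/h.
MgSO4 fraction = 290.01/895.91 = 0.324.

0.324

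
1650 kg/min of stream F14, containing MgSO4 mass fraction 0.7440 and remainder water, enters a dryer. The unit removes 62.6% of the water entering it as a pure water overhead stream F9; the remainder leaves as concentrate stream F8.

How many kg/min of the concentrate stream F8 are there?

water entering = 1650×0.256 = 422.4 kg/min; overhead removed = 0.626×422.4 = 264.42 kg/min.
Concentrate = 1650 − 264.42 = 1385.6 kg/min.

1386 kg/min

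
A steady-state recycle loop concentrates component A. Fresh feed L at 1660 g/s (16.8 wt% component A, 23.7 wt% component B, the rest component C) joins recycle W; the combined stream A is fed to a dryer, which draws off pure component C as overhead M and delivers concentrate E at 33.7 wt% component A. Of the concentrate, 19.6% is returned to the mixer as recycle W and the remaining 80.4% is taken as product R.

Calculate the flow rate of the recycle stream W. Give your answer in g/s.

201.7 g/s

Overall component A balance (none leaves overhead): component A in fresh feed = component A in product, i.e. 1660×0.168 = (1−0.196)·E·0.337.
E = 278.88/(0.337×0.804) = 1029.3 g/s.
Recycle W = 0.196×1029.3 = 201.74 g/s.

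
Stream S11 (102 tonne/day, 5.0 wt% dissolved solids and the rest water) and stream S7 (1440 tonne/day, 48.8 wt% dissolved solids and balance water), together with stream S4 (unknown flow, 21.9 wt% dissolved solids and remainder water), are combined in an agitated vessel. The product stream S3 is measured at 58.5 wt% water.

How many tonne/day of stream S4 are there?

346.4 tonne/day

Let S4 be the unknown flow. Total out = 1542 + S4.
water balance: 834.18 + 0.781·S4 = 0.585·(1542 + S4)
(0.781 − 0.585)·S4 = 0.585×1542 − 834.18 = 67.89
S4 = 67.89 / 0.196 = 346.38 tonne/day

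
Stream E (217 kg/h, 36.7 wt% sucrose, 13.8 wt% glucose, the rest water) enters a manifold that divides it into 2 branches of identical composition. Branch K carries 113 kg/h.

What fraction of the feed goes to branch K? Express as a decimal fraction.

Fraction to K = 113/217 = 0.5207.

0.521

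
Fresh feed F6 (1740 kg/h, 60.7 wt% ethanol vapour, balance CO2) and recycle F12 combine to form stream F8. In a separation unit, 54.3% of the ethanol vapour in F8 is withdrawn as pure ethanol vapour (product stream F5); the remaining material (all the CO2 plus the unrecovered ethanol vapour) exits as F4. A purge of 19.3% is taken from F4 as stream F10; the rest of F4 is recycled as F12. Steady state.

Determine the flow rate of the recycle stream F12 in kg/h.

3476 kg/h

CO2 enters only via F6 and leaves only via the purge: 1740×0.393 = 0.193×(CO2 in F4), and the separation unit passes all CO2, so CO2 in F8 = CO2 in F4 = 3543.1 kg/h.
ethanol vapour in F8: m_A = 1740×0.607 + (1−0.193)·(1−0.543)·m_A, so m_A = 1056.2/0.6312 = 1673.3 kg/h.
F4 = (1−0.543)×1673.3 + 3543.1 = 4307.8 kg/h.
Recycle F12 = (1−0.193)×4307.8 = 3476.4 kg/h.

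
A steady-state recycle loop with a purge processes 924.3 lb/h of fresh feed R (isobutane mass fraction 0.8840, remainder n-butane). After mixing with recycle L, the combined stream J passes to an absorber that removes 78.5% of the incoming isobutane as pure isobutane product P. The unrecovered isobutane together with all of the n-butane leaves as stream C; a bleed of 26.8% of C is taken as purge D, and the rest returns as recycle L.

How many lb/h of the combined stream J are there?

n-butane enters only via R and leaves only via the purge: 924.3×0.116 = 0.268×(n-butane in C), and the absorber passes all n-butane, so n-butane in J = n-butane in C = 400.07 lb/h.
isobutane in J: m_A = 924.3×0.884 + (1−0.268)·(1−0.785)·m_A, so m_A = 817.08/0.8426 = 969.69 lb/h.
J = 969.69 + 400.07 = 1369.8 lb/h.

1370 lb/h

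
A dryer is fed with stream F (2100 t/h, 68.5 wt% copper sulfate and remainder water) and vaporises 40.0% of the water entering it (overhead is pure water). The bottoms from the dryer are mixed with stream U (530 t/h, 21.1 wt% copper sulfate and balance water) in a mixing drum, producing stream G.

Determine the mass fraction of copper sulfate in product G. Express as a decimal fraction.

0.655

Vapour removed = 0.400×0.315×2100 = 264.6 t/h; concentrate = 1835.4 t/h.
copper sulfate reaching the mixer = 1438.5 (from concentrate) + 530×0.211 = 1550.3 t/h.
Product flow = 1835.4 + 530 = 2365.4 t/h; copper sulfate fraction = 0.655.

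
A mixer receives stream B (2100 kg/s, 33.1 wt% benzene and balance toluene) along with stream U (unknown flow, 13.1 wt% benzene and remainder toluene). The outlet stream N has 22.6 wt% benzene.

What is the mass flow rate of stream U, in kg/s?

Let U be the unknown flow. Total out = 2100 + U.
benzene balance: 695.1 + 0.131·U = 0.226·(2100 + U)
(0.131 − 0.226)·U = 0.226×2100 − 695.1 = -220.5
U = -220.5 / -0.095 = 2321.1 kg/s

2321 kg/s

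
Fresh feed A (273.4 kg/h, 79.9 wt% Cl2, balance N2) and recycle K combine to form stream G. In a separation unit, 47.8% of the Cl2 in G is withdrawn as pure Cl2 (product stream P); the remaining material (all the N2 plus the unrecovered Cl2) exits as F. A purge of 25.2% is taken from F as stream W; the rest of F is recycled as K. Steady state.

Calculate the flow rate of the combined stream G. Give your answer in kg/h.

576.4 kg/h

N2 enters only via A and leaves only via the purge: 273.4×0.201 = 0.252×(N2 in F), and the separation unit passes all N2, so N2 in G = N2 in F = 218.07 kg/h.
Cl2 in G: m_A = 273.4×0.799 + (1−0.252)·(1−0.478)·m_A, so m_A = 218.45/0.6095 = 358.38 kg/h.
G = 358.38 + 218.07 = 576.45 kg/h.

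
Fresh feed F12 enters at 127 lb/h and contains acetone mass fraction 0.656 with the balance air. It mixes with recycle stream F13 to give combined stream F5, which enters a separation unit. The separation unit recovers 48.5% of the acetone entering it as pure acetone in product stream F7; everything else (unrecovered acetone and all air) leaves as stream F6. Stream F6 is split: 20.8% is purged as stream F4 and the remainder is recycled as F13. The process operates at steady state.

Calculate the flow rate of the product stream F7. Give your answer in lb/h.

68.24 lb/h

acetone in F5: m_A = 127×0.656 + (1−0.208)·(1−0.485)·m_A, so m_A = 83.312/0.5921 = 140.7 lb/h.
Product F7 = 0.485×140.7 = 68.24 lb/h.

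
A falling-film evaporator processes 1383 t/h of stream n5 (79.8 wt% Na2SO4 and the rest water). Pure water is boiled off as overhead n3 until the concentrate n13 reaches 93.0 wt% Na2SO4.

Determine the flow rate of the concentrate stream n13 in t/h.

1187 t/h

Na2SO4 is conserved: 1383×0.798 = 1103.6 t/h all reports to the concentrate.
Concentrate = 1103.6/(target fraction) = 1186.7 t/h.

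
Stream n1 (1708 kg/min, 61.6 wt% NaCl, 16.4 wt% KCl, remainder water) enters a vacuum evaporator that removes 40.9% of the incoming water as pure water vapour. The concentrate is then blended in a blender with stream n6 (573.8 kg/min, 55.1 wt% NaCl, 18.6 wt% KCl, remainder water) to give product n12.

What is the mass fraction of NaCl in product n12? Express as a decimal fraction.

0.6430

Vapour removed = 0.409×0.220×1708 = 153.69 kg/min; concentrate = 1554.3 kg/min.
NaCl reaching the mixer = 1052.1 (from concentrate) + 573.8×0.551 = 1368.3 kg/min.
Product flow = 1554.3 + 573.8 = 2128.1 kg/min; NaCl fraction = 0.6430.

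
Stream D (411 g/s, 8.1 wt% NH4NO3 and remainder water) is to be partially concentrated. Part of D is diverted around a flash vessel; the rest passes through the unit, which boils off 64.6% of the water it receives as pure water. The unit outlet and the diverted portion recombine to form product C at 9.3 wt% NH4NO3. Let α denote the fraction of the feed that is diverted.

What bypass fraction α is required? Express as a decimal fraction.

0.783

All 411×0.081 = 33.291 g/s of NH4NO3 reaches C, so C = 33.291/0.093 = 357.97 g/s and vapour = 53.032 g/s.
The evaporator receives (1−α)·411 of feed at 0.919 water and removes 0.646 of that water:
0.646×0.919×(1−α)×411 = 53.032
(1−α) = 53.032/244 = 0.2173;  α = 0.7827.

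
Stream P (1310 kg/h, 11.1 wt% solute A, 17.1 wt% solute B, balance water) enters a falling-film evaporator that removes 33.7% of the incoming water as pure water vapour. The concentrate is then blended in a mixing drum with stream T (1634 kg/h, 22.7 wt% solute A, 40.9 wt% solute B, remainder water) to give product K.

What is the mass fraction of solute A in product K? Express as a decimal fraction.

Vapour removed = 0.337×0.718×1310 = 316.98 kg/h; concentrate = 993.02 kg/h.
solute A reaching the mixer = 145.41 (from concentrate) + 1634×0.227 = 516.33 kg/h.
Product flow = 993.02 + 1634 = 2627 kg/h; solute A fraction = 0.197.

0.197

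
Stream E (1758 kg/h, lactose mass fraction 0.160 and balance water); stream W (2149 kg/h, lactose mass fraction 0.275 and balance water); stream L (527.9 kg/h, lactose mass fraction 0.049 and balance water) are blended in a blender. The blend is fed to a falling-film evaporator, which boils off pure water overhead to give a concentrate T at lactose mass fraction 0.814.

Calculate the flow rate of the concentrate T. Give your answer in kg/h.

lactose entering = 1758×0.160 + 2149×0.275 + 527.9×0.049 = 898.12 kg/h.
All lactose reports to T, so T = 898.12/0.814 = 1103.3 kg/h.

1103 kg/h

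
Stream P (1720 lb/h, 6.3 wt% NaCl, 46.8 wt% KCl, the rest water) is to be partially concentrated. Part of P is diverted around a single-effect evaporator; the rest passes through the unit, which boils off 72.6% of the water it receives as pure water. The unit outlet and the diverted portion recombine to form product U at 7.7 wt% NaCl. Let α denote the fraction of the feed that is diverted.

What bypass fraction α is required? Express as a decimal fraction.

0.466

All 1720×0.063 = 108.36 lb/h of NaCl reaches U, so U = 108.36/0.077 = 1407.3 lb/h and vapour = 312.73 lb/h.
The evaporator receives (1−α)·1720 of feed at 0.469 water and removes 0.726 of that water:
0.726×0.469×(1−α)×1720 = 312.73
(1−α) = 312.73/585.65 = 0.5340;  α = 0.4660.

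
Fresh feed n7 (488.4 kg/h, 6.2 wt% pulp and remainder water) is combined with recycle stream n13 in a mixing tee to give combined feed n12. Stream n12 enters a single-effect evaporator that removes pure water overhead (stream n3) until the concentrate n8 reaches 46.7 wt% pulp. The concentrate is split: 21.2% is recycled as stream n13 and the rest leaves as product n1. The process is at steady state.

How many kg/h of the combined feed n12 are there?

505.8 kg/h

Overall pulp balance (none leaves overhead): pulp in fresh feed = pulp in product, i.e. 488.4×0.062 = (1−0.212)·n8·0.467.
n8 = 30.281/(0.467×0.788) = 82.286 kg/h.
Recycle n13 = 0.212×82.286 = 17.445 kg/h.
Combined feed n12 = 488.4 + 17.445 = 505.84 kg/h.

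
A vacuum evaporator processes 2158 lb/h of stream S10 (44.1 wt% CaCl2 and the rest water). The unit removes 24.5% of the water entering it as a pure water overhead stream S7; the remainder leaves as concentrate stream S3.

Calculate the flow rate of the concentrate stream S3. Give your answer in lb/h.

1862 lb/h

water entering = 2158×0.559 = 1206.3 lb/h; overhead removed = 0.245×1206.3 = 295.55 lb/h.
Concentrate = 2158 − 295.55 = 1862.5 lb/h.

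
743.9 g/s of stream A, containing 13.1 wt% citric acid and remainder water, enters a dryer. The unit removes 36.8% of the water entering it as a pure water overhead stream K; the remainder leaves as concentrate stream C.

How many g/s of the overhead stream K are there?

water entering = 743.9×0.869 = 646.45 g/s; overhead removed = 0.368×646.45 = 237.89 g/s.

237.9 g/s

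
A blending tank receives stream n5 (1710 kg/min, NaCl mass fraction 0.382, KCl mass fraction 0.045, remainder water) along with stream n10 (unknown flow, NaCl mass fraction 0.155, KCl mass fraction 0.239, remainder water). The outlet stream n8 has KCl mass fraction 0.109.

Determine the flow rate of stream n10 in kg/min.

841.8 kg/min

Let n10 be the unknown flow. Total out = 1710 + n10.
KCl balance: 76.95 + 0.239·n10 = 0.109·(1710 + n10)
(0.239 − 0.109)·n10 = 0.109×1710 − 76.95 = 109.44
n10 = 109.44 / 0.130 = 841.85 kg/min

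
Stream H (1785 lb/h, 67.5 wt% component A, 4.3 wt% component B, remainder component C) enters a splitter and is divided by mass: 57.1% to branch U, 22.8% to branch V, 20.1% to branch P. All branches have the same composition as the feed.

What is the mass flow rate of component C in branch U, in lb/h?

287.4 lb/h

Branch U total = 0.571×1785 = 1019.2 lb/h.
component C in U = 0.282×1019.2 = 287.42 lb/h.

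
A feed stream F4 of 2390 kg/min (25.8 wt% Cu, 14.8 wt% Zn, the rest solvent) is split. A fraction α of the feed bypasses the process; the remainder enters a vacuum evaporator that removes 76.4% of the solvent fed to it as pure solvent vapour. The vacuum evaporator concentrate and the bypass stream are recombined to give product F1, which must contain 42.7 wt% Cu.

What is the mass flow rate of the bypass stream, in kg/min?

All 2390×0.258 = 616.62 kg/min of Cu reaches F1, so F1 = 616.62/0.427 = 1444.1 kg/min and vapour = 945.93 kg/min.
The evaporator receives (1−α)·2390 of feed at 0.594 solvent and removes 0.764 of that solvent:
0.764×0.594×(1−α)×2390 = 945.93
(1−α) = 945.93/1084.6 = 0.8721;  α = 0.1279.
Bypass flow = 0.1279×2390 = 305.62 kg/min.

305.6 kg/min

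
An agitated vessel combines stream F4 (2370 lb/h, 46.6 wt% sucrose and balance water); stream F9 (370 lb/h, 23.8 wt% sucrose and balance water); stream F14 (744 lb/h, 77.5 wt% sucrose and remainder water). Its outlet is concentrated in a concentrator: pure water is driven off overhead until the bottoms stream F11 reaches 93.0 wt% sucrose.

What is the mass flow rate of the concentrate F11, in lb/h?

1902 lb/h

sucrose entering = 2370×0.466 + 370×0.238 + 744×0.775 = 1769.1 lb/h.
All sucrose reports to F11, so F11 = 1769.1/0.930 = 1902.2 lb/h.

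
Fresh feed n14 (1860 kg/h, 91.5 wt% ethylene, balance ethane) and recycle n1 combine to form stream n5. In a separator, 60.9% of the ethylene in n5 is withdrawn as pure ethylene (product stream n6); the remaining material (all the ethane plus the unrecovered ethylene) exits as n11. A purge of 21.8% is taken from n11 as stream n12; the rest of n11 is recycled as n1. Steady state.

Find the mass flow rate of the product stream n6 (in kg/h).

ethylene in n5: m_A = 1860×0.915 + (1−0.218)·(1−0.609)·m_A, so m_A = 1701.9/0.6942 = 2451.5 kg/h.
Product n6 = 0.609×2451.5 = 1492.9 kg/h.

1493 kg/h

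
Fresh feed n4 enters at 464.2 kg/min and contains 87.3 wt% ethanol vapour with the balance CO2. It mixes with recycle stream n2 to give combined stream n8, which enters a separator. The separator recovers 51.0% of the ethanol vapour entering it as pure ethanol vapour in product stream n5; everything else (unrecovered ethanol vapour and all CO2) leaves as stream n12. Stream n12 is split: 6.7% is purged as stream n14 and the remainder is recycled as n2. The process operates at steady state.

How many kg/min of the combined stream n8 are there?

1626 kg/min

CO2 enters only via n4 and leaves only via the purge: 464.2×0.127 = 0.067×(CO2 in n12), and the separator passes all CO2, so CO2 in n8 = CO2 in n12 = 879.9 kg/min.
ethanol vapour in n8: m_A = 464.2×0.873 + (1−0.067)·(1−0.510)·m_A, so m_A = 405.25/0.5428 = 746.54 kg/min.
n8 = 746.54 + 879.9 = 1626.4 kg/min.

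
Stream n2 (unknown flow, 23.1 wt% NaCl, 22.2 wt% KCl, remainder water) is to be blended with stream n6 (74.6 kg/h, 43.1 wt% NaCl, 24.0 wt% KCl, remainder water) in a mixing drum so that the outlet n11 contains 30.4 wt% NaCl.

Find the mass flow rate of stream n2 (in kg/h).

Let n2 be the unknown flow. Total out = 74.6 + n2.
NaCl balance: 32.153 + 0.231·n2 = 0.304·(74.6 + n2)
(0.231 − 0.304)·n2 = 0.304×74.6 − 32.153 = -9.4742
n2 = -9.4742 / -0.073 = 129.78 kg/h

129.8 kg/h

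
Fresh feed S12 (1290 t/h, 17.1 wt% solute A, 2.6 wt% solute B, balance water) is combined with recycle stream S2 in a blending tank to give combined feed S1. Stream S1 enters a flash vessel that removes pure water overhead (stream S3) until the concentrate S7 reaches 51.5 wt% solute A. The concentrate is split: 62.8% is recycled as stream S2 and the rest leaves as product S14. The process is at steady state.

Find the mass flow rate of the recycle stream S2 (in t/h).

723.1 t/h

Overall solute A balance (none leaves overhead): solute A in fresh feed = solute A in product, i.e. 1290×0.171 = (1−0.628)·S7·0.515.
S7 = 220.59/(0.515×0.372) = 1151.4 t/h.
Recycle S2 = 0.628×1151.4 = 723.09 t/h.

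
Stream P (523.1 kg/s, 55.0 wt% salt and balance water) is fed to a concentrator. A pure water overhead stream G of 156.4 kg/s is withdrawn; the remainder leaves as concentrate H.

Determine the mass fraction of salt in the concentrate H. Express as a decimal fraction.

0.785

salt is not removed: 523.1×0.550 = 287.71 kg/s of salt enters H.
Concentrate = 523.1 − 156.4 = 366.7 kg/s.
Mass fraction = 287.71/366.7 = 0.785.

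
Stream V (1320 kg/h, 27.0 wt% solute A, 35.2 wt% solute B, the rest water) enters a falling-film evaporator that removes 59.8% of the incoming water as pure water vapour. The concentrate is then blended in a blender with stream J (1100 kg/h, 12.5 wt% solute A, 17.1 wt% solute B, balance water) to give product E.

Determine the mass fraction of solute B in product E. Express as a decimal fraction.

Vapour removed = 0.598×0.378×1320 = 298.38 kg/h; concentrate = 1021.6 kg/h.
solute B reaching the mixer = 464.64 (from concentrate) + 1100×0.171 = 652.74 kg/h.
Product flow = 1021.6 + 1100 = 2121.6 kg/h; solute B fraction = 0.308.

0.308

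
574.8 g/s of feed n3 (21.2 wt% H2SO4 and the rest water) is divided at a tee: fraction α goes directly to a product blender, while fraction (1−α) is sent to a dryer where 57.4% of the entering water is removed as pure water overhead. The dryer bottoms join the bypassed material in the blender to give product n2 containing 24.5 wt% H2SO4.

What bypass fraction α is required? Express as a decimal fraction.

0.702

All 574.8×0.212 = 121.86 g/s of H2SO4 reaches n2, so n2 = 121.86/0.245 = 497.38 g/s and vapour = 77.422 g/s.
The evaporator receives (1−α)·574.8 of feed at 0.788 water and removes 0.574 of that water:
0.574×0.788×(1−α)×574.8 = 77.422
(1−α) = 77.422/259.99 = 0.2978;  α = 0.7022.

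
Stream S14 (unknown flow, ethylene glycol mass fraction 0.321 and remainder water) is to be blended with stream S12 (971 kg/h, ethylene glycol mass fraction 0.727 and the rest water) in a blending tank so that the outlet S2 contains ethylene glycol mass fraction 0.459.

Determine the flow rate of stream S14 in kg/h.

1886 kg/h

Let S14 be the unknown flow. Total out = 971 + S14.
ethylene glycol balance: 705.92 + 0.321·S14 = 0.459·(971 + S14)
(0.321 − 0.459)·S14 = 0.459×971 − 705.92 = -260.23
S14 = -260.23 / -0.138 = 1885.7 kg/h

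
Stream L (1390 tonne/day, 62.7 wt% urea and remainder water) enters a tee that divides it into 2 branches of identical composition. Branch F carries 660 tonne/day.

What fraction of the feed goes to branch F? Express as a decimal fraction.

0.475

Fraction to F = 660/1390 = 0.4748.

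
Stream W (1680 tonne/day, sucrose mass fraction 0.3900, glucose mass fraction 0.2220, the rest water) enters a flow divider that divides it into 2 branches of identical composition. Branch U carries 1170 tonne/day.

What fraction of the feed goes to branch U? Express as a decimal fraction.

Fraction to U = 1170/1680 = 0.6964.

0.696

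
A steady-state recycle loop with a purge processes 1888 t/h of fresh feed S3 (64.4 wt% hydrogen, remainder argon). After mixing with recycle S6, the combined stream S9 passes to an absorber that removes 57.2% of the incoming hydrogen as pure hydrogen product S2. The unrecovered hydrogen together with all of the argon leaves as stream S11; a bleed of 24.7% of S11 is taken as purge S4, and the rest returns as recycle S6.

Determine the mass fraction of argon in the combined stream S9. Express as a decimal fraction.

argon enters only via S3 and leaves only via the purge: 1888×0.356 = 0.247×(argon in S11), and the absorber passes all argon, so argon in S9 = argon in S11 = 2721.2 t/h.
hydrogen in S9: m_A = 1888×0.644 + (1−0.247)·(1−0.572)·m_A, so m_A = 1215.9/0.6777 = 1794.1 t/h.
S9 = 1794.1 + 2721.2 = 4515.2 t/h.
argon fraction in S9 = 2721.2/4515.2 = 0.603.

0.603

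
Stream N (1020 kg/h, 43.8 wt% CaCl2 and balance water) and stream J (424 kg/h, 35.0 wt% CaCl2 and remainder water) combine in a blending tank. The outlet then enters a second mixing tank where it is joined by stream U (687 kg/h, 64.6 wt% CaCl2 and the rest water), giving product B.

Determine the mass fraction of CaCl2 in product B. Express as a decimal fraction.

Overall, product flow = 2131 kg/h.
CaCl2 in = 1020×0.438 + 424×0.350 + 687×0.646 = 1039 kg/h.
CaCl2 fraction in B = 0.4875.

0.4875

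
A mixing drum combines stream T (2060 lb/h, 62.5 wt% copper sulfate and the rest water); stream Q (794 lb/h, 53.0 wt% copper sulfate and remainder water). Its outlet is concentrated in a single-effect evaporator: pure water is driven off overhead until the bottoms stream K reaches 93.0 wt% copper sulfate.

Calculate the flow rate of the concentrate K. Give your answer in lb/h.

copper sulfate entering = 2060×0.625 + 794×0.530 = 1708.3 lb/h.
All copper sulfate reports to K, so K = 1708.3/0.930 = 1836.9 lb/h.

1837 lb/h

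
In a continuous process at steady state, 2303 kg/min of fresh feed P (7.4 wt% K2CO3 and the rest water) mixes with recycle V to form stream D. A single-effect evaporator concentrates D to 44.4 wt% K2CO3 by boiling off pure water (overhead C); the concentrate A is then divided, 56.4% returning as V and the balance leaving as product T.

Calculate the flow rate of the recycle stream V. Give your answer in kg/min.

496.5 kg/min

Overall K2CO3 balance (none leaves overhead): K2CO3 in fresh feed = K2CO3 in product, i.e. 2303×0.074 = (1−0.564)·A·0.444.
A = 170.42/(0.444×0.436) = 880.35 kg/min.
Recycle V = 0.564×880.35 = 496.52 kg/min.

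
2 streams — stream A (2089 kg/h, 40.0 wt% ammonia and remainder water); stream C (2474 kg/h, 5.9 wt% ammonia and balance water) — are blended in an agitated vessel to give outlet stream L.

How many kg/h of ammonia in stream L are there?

ammonia out = ammonia in = 2089×0.400 + 2474×0.059 = 981.57 kg/h.

981.6 kg/h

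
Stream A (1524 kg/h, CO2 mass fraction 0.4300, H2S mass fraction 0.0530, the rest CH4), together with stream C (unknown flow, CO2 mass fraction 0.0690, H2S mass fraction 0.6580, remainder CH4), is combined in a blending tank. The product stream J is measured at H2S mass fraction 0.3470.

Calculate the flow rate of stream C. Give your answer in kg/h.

Let C be the unknown flow. Total out = 1524 + C.
H2S balance: 80.772 + 0.658·C = 0.347·(1524 + C)
(0.658 − 0.347)·C = 0.347×1524 − 80.772 = 448.06
C = 448.06 / 0.311 = 1440.7 kg/h

1441 kg/h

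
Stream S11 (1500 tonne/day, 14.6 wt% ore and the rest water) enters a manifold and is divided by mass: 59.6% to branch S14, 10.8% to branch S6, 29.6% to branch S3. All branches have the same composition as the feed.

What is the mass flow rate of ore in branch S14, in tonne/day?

Branch S14 total = 0.596×1500 = 894 tonne/day.
ore in S14 = 0.146×894 = 130.52 tonne/day.

130.5 tonne/day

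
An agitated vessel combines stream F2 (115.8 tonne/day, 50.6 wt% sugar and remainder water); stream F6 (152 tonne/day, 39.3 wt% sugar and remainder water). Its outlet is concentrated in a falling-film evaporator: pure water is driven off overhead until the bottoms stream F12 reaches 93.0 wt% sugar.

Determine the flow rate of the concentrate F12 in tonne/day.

127.2 tonne/day

sugar entering = 115.8×0.506 + 152×0.393 = 118.33 tonne/day.
All sugar reports to F12, so F12 = 118.33/0.930 = 127.24 tonne/day.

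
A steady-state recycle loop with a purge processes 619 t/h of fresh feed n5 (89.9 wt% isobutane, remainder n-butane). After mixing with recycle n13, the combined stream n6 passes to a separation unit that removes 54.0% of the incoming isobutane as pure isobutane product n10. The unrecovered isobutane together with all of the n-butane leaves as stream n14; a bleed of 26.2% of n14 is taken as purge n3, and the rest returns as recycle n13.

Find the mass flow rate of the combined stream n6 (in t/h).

n-butane enters only via n5 and leaves only via the purge: 619×0.101 = 0.262×(n-butane in n14), and the separation unit passes all n-butane, so n-butane in n6 = n-butane in n14 = 238.62 t/h.
isobutane in n6: m_A = 619×0.899 + (1−0.262)·(1−0.540)·m_A, so m_A = 556.48/0.6605 = 842.49 t/h.
n6 = 842.49 + 238.62 = 1081.1 t/h.

1081 t/h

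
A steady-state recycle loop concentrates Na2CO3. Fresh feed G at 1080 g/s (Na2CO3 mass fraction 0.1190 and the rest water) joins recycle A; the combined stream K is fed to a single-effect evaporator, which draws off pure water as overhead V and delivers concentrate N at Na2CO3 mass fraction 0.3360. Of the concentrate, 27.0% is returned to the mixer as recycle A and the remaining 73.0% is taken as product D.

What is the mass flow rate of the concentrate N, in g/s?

Overall Na2CO3 balance (none leaves overhead): Na2CO3 in fresh feed = Na2CO3 in product, i.e. 1080×0.119 = (1−0.270)·N·0.336.
N = 128.52/(0.336×0.730) = 523.97 g/s.

524 g/s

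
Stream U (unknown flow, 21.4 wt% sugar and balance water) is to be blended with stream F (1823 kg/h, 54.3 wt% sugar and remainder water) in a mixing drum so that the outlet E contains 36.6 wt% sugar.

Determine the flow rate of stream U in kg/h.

Let U be the unknown flow. Total out = 1823 + U.
sugar balance: 989.89 + 0.214·U = 0.366·(1823 + U)
(0.214 − 0.366)·U = 0.366×1823 − 989.89 = -322.67
U = -322.67 / -0.152 = 2122.8 kg/h

2123 kg/h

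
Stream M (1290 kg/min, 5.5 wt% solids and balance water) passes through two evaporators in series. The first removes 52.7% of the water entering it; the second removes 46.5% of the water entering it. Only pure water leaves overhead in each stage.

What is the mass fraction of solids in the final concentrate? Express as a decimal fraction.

water in feed = 1290×0.945 = 1219 kg/min.
After stage 1: water left = (1−0.527)×1219 = 576.61; stream total = 647.56 kg/min.
After stage 2: water left = (1−0.465)×576.61 = 308.49; final concentrate = 379.44 kg/min.
solids fraction = 70.95/379.44 = 0.1870.

0.1870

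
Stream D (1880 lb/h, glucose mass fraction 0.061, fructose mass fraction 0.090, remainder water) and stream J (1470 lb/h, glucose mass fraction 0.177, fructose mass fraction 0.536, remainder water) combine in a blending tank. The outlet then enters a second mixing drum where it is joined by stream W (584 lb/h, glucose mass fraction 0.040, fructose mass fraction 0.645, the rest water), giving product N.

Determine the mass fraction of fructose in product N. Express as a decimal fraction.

Overall, product flow = 3934 lb/h.
fructose in = 1880×0.090 + 1470×0.536 + 584×0.645 = 1333.8 lb/h.
fructose fraction in N = 0.339.

0.339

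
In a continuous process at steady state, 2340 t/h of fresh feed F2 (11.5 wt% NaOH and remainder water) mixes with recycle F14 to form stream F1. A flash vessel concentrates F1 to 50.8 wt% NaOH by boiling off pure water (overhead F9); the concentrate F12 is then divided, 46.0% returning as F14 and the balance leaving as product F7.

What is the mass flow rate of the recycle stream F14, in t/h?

451.2 t/h

Overall NaOH balance (none leaves overhead): NaOH in fresh feed = NaOH in product, i.e. 2340×0.115 = (1−0.460)·F12·0.508.
F12 = 269.1/(0.508×0.540) = 980.97 t/h.
Recycle F14 = 0.460×980.97 = 451.25 t/h.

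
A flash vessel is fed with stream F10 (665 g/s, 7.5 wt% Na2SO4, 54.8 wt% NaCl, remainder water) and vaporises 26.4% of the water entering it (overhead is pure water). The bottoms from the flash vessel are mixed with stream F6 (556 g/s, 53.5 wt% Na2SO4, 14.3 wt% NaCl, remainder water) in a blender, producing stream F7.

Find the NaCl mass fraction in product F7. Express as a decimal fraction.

Vapour removed = 0.264×0.377×665 = 66.186 g/s; concentrate = 598.81 g/s.
NaCl reaching the mixer = 364.42 (from concentrate) + 556×0.143 = 443.93 g/s.
Product flow = 598.81 + 556 = 1154.8 g/s; NaCl fraction = 0.3844.

0.3844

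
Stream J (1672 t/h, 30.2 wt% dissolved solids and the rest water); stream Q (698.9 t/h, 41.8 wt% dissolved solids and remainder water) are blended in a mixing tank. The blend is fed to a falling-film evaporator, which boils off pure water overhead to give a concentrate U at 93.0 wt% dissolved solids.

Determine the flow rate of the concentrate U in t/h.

857.1 t/h

dissolved solids entering = 1672×0.302 + 698.9×0.418 = 797.08 t/h.
All dissolved solids reports to U, so U = 797.08/0.930 = 857.08 t/h.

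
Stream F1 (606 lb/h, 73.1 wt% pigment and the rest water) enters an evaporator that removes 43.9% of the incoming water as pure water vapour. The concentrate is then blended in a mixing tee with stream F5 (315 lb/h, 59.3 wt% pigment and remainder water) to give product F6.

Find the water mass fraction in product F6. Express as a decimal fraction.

Vapour removed = 0.439×0.269×606 = 71.563 lb/h; concentrate = 534.44 lb/h.
water reaching the mixer = 91.451 (from concentrate) + 315×0.407 = 219.66 lb/h.
Product flow = 534.44 + 315 = 849.44 lb/h; water fraction = 0.2586.

0.2586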